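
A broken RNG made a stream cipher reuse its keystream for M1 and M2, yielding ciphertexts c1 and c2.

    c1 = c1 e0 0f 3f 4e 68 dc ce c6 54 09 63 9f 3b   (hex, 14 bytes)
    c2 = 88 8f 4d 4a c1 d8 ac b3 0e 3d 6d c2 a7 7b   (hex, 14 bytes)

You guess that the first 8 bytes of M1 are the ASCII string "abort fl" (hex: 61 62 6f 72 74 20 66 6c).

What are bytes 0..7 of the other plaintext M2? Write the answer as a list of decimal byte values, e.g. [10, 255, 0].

First, c1 ⊕ c2 = (M1 ⊕ K) ⊕ (M2 ⊕ K) = M1 ⊕ M2, so the key drops out. Then M2 = (M1 ⊕ M2) ⊕ M1 over the first 8 bytes.
byte 0: (c1 XOR 88) XOR 61 = 49 XOR 61 = 28
byte 1: (e0 XOR 8f) XOR 62 = 6f XOR 62 = 0d
byte 2: (0f XOR 4d) XOR 6f = 42 XOR 6f = 2d
byte 3: (3f XOR 4a) XOR 72 = 75 XOR 72 = 07
byte 4: (4e XOR c1) XOR 74 = 8f XOR 74 = fb
byte 5: (68 XOR d8) XOR 20 = b0 XOR 20 = 90
byte 6: (dc XOR ac) XOR 66 = 70 XOR 66 = 16
byte 7: (ce XOR b3) XOR 6c = 7d XOR 6c = 11

[40, 13, 45, 7, 251, 144, 22, 17]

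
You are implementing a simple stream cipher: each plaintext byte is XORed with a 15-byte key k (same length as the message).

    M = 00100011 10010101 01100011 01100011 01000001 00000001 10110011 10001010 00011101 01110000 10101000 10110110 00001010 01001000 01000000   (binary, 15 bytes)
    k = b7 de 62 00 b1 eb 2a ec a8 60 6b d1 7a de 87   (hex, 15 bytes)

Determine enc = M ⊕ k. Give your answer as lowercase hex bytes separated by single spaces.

XOR is its own inverse, so applying the key byte-wise gives the result directly.
byte 0: 23 xor b7 = 94
byte 1: 95 xor de = 4b
byte 2: 63 xor 62 = 01
byte 3: 63 xor 00 = 63
byte 4: 41 xor b1 = f0
byte 5: 01 xor eb = ea
byte 6: b3 xor 2a = 99
byte 7: 8a xor ec = 66
byte 8: 1d xor a8 = b5
byte 9: 70 xor 60 = 10
byte 10: a8 xor 6b = c3
byte 11: b6 xor d1 = 67
byte 12: 0a xor 7a = 70
byte 13: 48 xor de = 96
byte 14: 40 xor 87 = c7

94 4b 01 63 f0 ea 99 66 b5 10 c3 67 70 96 c7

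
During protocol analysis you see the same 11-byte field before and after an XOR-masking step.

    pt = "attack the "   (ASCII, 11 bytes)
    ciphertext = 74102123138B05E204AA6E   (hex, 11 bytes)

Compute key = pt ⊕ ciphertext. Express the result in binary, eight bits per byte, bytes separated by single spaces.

00010101 01100100 01010101 01000010 01110000 11100000 00100101 10010110 01101100 11001111 01001110

Since ciphertext = pt ⊕ key, XORing both sides with pt gives key = pt ⊕ ciphertext.
byte 0: 61 xor 74 = 15
byte 1: 74 xor 10 = 64
byte 2: 74 xor 21 = 55
byte 3: 61 xor 23 = 42
byte 4: 63 xor 13 = 70
byte 5: 6b xor 8b = e0
byte 6: 20 xor 05 = 25
byte 7: 74 xor e2 = 96
byte 8: 68 xor 04 = 6c
byte 9: 65 xor aa = cf
byte 10: 20 xor 6e = 4e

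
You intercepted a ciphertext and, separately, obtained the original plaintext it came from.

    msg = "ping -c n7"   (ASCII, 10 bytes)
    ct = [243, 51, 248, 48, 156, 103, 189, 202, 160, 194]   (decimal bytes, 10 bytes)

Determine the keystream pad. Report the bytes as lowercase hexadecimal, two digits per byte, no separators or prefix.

835a9657bc4adeeacef5

Since ct = msg ⊕ pad, XORing both sides with msg gives pad = msg ⊕ ct.
70 XOR f3 = 83
69 XOR 33 = 5a
6e XOR f8 = 96
67 XOR 30 = 57
20 XOR 9c = bc
2d XOR 67 = 4a
63 XOR bd = de
20 XOR ca = ea
6e XOR a0 = ce
37 XOR c2 = f5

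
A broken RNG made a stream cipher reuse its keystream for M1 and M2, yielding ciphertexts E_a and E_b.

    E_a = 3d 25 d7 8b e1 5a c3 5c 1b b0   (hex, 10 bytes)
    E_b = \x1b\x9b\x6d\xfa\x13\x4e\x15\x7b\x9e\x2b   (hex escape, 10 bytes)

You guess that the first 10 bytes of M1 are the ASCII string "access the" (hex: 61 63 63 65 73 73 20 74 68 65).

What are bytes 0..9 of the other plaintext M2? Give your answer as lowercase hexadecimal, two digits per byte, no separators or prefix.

47ddd9148167f653edfe

First, E_a ⊕ E_b = (M1 ⊕ K) ⊕ (M2 ⊕ K) = M1 ⊕ M2, so the key drops out. Then M2 = (M1 ⊕ M2) ⊕ M1 over the first 10 bytes.
byte 0: (3d ⊕ 1b) ⊕ 61 = 26 ⊕ 61 = 47
byte 1: (25 ⊕ 9b) ⊕ 63 = be ⊕ 63 = dd
byte 2: (d7 ⊕ 6d) ⊕ 63 = ba ⊕ 63 = d9
byte 3: (8b ⊕ fa) ⊕ 65 = 71 ⊕ 65 = 14
byte 4: (e1 ⊕ 13) ⊕ 73 = f2 ⊕ 73 = 81
byte 5: (5a ⊕ 4e) ⊕ 73 = 14 ⊕ 73 = 67
byte 6: (c3 ⊕ 15) ⊕ 20 = d6 ⊕ 20 = f6
byte 7: (5c ⊕ 7b) ⊕ 74 = 27 ⊕ 74 = 53
byte 8: (1b ⊕ 9e) ⊕ 68 = 85 ⊕ 68 = ed
byte 9: (b0 ⊕ 2b) ⊕ 65 = 9b ⊕ 65 = fe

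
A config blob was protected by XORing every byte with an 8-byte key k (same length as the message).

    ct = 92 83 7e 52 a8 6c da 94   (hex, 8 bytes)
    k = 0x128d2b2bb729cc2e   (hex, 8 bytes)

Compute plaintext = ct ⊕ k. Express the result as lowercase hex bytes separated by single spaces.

XOR is its own inverse, so applying the key byte-wise gives the result directly.
byte 0: 146 ⊕  18 = 128
byte 1: 131 ⊕ 141 =  14
byte 2: 126 ⊕  43 =  85
byte 3:  82 ⊕  43 = 121
byte 4: 168 ⊕ 183 =  31
byte 5: 108 ⊕  41 =  69
byte 6: 218 ⊕ 204 =  22
byte 7: 148 ⊕  46 = 186

80 0e 55 79 1f 45 16 ba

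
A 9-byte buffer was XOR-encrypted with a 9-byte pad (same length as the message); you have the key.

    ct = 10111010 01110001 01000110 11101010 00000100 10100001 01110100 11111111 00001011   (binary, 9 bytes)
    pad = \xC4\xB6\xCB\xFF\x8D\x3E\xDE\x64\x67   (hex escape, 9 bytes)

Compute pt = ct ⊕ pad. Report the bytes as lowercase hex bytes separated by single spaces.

186 ⊕ 196 = 126
113 ⊕ 182 = 199
 70 ⊕ 203 = 141
234 ⊕ 255 =  21
  4 ⊕ 141 = 137
161 ⊕  62 = 159
116 ⊕ 222 = 170
255 ⊕ 100 = 155
 11 ⊕ 103 = 108

7e c7 8d 15 89 9f aa 9b 6c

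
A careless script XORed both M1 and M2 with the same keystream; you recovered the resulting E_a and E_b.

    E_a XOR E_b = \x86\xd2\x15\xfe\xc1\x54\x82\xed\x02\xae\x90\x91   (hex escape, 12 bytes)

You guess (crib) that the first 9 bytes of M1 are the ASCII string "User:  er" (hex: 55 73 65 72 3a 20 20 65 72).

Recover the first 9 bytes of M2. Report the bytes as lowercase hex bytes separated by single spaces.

Since E_a ⊕ E_b = M1 ⊕ M2, XORing with the guessed M1 bytes yields the corresponding M2 bytes: M2 = (E_a ⊕ E_b) ⊕ M1.
byte 0: 86 XOR 55 = d3
byte 1: d2 XOR 73 = a1
byte 2: 15 XOR 65 = 70
byte 3: fe XOR 72 = 8c
byte 4: c1 XOR 3a = fb
byte 5: 54 XOR 20 = 74
byte 6: 82 XOR 20 = a2
byte 7: ed XOR 65 = 88
byte 8: 02 XOR 72 = 70

d3 a1 70 8c fb 74 a2 88 70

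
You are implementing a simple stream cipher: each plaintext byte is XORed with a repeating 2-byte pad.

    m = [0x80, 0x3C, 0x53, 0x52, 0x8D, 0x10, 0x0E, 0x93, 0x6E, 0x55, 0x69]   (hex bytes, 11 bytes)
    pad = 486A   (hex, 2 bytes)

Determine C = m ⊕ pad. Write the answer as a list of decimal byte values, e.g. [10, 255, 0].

The 2-byte key repeats, so the effective keystream is 48 6a 48 6a 48 6a 48 6a 48 6a 48.
byte 0: 80 ⊕ 48 = c8
byte 1: 3c ⊕ 6a = 56
byte 2: 53 ⊕ 48 = 1b
byte 3: 52 ⊕ 6a = 38
byte 4: 8d ⊕ 48 = c5
byte 5: 10 ⊕ 6a = 7a
byte 6: 0e ⊕ 48 = 46
byte 7: 93 ⊕ 6a = f9
byte 8: 6e ⊕ 48 = 26
byte 9: 55 ⊕ 6a = 3f
byte 10: 69 ⊕ 48 = 21

[200, 86, 27, 56, 197, 122, 70, 249, 38, 63, 33]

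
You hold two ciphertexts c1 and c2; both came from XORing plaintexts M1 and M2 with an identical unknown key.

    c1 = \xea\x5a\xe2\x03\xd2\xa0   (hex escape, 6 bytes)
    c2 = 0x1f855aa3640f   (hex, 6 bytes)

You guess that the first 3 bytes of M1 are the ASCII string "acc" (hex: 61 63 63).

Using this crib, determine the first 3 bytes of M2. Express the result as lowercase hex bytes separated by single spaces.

94 bc db

First, c1 ⊕ c2 = (M1 ⊕ K) ⊕ (M2 ⊕ K) = M1 ⊕ M2, so the key drops out. Then M2 = (M1 ⊕ M2) ⊕ M1 over the first 3 bytes.
byte 0: (ea xor 1f) xor 61 = f5 xor 61 = 94
byte 1: (5a xor 85) xor 63 = df xor 63 = bc
byte 2: (e2 xor 5a) xor 63 = b8 xor 63 = db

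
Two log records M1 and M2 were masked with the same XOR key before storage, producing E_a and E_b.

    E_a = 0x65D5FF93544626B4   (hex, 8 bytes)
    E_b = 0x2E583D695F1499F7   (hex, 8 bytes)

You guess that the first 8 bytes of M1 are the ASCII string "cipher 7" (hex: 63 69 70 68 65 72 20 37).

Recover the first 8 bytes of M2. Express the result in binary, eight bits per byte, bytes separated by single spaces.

First, E_a ⊕ E_b = (M1 ⊕ K) ⊕ (M2 ⊕ K) = M1 ⊕ M2, so the key drops out. Then M2 = (M1 ⊕ M2) ⊕ M1 over the first 8 bytes.
byte 0: (65 XOR 2e) XOR 63 = 4b XOR 63 = 28
byte 1: (d5 XOR 58) XOR 69 = 8d XOR 69 = e4
byte 2: (ff XOR 3d) XOR 70 = c2 XOR 70 = b2
byte 3: (93 XOR 69) XOR 68 = fa XOR 68 = 92
byte 4: (54 XOR 5f) XOR 65 = 0b XOR 65 = 6e
byte 5: (46 XOR 14) XOR 72 = 52 XOR 72 = 20
byte 6: (26 XOR 99) XOR 20 = bf XOR 20 = 9f
byte 7: (b4 XOR f7) XOR 37 = 43 XOR 37 = 74

00101000 11100100 10110010 10010010 01101110 00100000 10011111 01110100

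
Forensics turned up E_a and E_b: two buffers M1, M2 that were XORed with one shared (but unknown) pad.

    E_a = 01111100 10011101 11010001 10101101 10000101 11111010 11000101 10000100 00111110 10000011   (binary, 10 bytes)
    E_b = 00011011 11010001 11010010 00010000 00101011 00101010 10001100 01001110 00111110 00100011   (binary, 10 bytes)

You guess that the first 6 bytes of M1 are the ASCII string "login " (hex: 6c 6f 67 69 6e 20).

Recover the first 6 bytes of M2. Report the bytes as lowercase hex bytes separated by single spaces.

0b 23 64 d4 c0 f0

First, E_a ⊕ E_b = (M1 ⊕ K) ⊕ (M2 ⊕ K) = M1 ⊕ M2, so the key drops out. Then M2 = (M1 ⊕ M2) ⊕ M1 over the first 6 bytes.
byte 0: (7c xor 1b) xor 6c = 67 xor 6c = 0b
byte 1: (9d xor d1) xor 6f = 4c xor 6f = 23
byte 2: (d1 xor d2) xor 67 = 03 xor 67 = 64
byte 3: (ad xor 10) xor 69 = bd xor 69 = d4
byte 4: (85 xor 2b) xor 6e = ae xor 6e = c0
byte 5: (fa xor 2a) xor 20 = d0 xor 20 = f0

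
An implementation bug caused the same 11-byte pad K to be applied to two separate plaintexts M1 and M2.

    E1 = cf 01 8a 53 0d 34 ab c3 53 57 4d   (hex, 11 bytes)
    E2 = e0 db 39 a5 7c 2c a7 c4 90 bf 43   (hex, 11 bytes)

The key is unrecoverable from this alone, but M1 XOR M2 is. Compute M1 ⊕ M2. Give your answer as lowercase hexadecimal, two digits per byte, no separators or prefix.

E1 ⊕ E2 = (M1 ⊕ K) ⊕ (M2 ⊕ K) = M1 ⊕ M2 — the shared key cancels under XOR.
207 ⊕ 224 =  47
  1 ⊕ 219 = 218
138 ⊕  57 = 179
 83 ⊕ 165 = 246
 13 ⊕ 124 = 113
 52 ⊕  44 =  24
171 ⊕ 167 =  12
195 ⊕ 196 =   7
 83 ⊕ 144 = 195
 87 ⊕ 191 = 232
 77 ⊕  67 =  14

2fdab3f671180c07c3e80e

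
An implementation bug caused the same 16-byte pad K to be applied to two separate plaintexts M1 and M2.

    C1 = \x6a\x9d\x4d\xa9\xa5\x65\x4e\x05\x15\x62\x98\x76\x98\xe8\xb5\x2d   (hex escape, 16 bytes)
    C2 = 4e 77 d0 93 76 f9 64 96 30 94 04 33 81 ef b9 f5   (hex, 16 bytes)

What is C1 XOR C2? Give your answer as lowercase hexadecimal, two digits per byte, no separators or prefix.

C1 ⊕ C2 = (M1 ⊕ K) ⊕ (M2 ⊕ K) = M1 ⊕ M2 — the shared key cancels under XOR.
byte 0: 106 XOR  78 =  36
byte 1: 157 XOR 119 = 234
byte 2:  77 XOR 208 = 157
byte 3: 169 XOR 147 =  58
byte 4: 165 XOR 118 = 211
byte 5: 101 XOR 249 = 156
byte 6:  78 XOR 100 =  42
byte 7:   5 XOR 150 = 147
byte 8:  21 XOR  48 =  37
byte 9:  98 XOR 148 = 246
byte 10: 152 XOR   4 = 156
byte 11: 118 XOR  51 =  69
byte 12: 152 XOR 129 =  25
byte 13: 232 XOR 239 =   7
byte 14: 181 XOR 185 =  12
byte 15:  45 XOR 245 = 216

24ea9d3ad39c2a9325f69c4519070cd8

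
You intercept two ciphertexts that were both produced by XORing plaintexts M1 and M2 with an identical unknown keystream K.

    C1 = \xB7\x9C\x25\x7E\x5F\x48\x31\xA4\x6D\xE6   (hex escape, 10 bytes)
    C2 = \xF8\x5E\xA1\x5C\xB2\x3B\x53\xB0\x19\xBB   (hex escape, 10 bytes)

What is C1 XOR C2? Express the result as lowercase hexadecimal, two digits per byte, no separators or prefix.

4fc28422ed736214745d

C1 ⊕ C2 = (M1 ⊕ K) ⊕ (M2 ⊕ K) = M1 ⊕ M2 — the shared key cancels under XOR.
183 xor 248 =  79
156 xor  94 = 194
 37 xor 161 = 132
126 xor  92 =  34
 95 xor 178 = 237
 72 xor  59 = 115
 49 xor  83 =  98
164 xor 176 =  20
109 xor  25 = 116
230 xor 187 =  93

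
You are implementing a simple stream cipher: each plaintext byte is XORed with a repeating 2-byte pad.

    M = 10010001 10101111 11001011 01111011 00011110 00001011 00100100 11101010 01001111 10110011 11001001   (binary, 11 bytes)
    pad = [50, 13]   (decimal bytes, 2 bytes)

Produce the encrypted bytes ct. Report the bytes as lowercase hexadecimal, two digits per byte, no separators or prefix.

a3a2f9762c0616e77dbefb

The 2-byte key repeats, so the effective keystream is 32 0d 32 0d 32 0d 32 0d 32 0d 32.
byte 0: 91 xor 32 = a3
byte 1: af xor 0d = a2
byte 2: cb xor 32 = f9
byte 3: 7b xor 0d = 76
byte 4: 1e xor 32 = 2c
byte 5: 0b xor 0d = 06
byte 6: 24 xor 32 = 16
byte 7: ea xor 0d = e7
byte 8: 4f xor 32 = 7d
byte 9: b3 xor 0d = be
byte 10: c9 xor 32 = fb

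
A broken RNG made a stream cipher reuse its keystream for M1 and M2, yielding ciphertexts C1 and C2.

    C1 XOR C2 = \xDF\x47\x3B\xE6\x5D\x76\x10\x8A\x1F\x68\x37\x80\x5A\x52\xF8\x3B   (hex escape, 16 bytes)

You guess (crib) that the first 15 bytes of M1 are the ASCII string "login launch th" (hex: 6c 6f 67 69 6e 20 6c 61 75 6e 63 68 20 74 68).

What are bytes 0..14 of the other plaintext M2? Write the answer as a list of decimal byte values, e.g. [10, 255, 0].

Since C1 ⊕ C2 = M1 ⊕ M2, XORing with the guessed M1 bytes yields the corresponding M2 bytes: M2 = (C1 ⊕ C2) ⊕ M1.
df ^ 6c = b3
47 ^ 6f = 28
3b ^ 67 = 5c
e6 ^ 69 = 8f
5d ^ 6e = 33
76 ^ 20 = 56
10 ^ 6c = 7c
8a ^ 61 = eb
1f ^ 75 = 6a
68 ^ 6e = 06
37 ^ 63 = 54
80 ^ 68 = e8
5a ^ 20 = 7a
52 ^ 74 = 26
f8 ^ 68 = 90

[179, 40, 92, 143, 51, 86, 124, 235, 106, 6, 84, 232, 122, 38, 144]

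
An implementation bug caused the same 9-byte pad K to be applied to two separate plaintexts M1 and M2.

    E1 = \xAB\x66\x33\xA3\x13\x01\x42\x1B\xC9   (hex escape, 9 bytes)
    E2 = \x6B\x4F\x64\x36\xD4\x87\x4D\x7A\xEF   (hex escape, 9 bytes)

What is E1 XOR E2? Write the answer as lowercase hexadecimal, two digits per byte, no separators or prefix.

c0295795c7860f6126

E1 ⊕ E2 = (M1 ⊕ K) ⊕ (M2 ⊕ K) = M1 ⊕ M2 — the shared key cancels under XOR.
ab XOR 6b = c0
66 XOR 4f = 29
33 XOR 64 = 57
a3 XOR 36 = 95
13 XOR d4 = c7
01 XOR 87 = 86
42 XOR 4d = 0f
1b XOR 7a = 61
c9 XOR ef = 26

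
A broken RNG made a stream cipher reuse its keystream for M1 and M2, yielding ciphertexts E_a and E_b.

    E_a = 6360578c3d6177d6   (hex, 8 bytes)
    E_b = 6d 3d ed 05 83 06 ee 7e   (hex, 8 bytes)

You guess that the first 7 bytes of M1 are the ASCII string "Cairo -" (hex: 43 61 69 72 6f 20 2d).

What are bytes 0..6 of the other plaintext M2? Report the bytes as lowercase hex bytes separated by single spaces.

4d 3c d3 fb d1 47 b4

First, E_a ⊕ E_b = (M1 ⊕ K) ⊕ (M2 ⊕ K) = M1 ⊕ M2, so the key drops out. Then M2 = (M1 ⊕ M2) ⊕ M1 over the first 7 bytes.
byte 0: (63 xor 6d) xor 43 = 0e xor 43 = 4d
byte 1: (60 xor 3d) xor 61 = 5d xor 61 = 3c
byte 2: (57 xor ed) xor 69 = ba xor 69 = d3
byte 3: (8c xor 05) xor 72 = 89 xor 72 = fb
byte 4: (3d xor 83) xor 6f = be xor 6f = d1
byte 5: (61 xor 06) xor 20 = 67 xor 20 = 47
byte 6: (77 xor ee) xor 2d = 99 xor 2d = b4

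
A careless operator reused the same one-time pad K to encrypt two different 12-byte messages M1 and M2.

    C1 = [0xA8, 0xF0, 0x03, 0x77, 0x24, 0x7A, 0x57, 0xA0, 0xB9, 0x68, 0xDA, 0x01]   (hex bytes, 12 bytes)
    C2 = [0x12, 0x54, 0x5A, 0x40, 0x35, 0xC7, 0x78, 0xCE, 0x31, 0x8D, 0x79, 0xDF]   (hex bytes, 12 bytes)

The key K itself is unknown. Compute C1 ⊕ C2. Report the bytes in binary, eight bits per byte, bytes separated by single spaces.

C1 ⊕ C2 = (M1 ⊕ K) ⊕ (M2 ⊕ K) = M1 ⊕ M2 — the shared key cancels under XOR.
a8 ^ 12 = ba
f0 ^ 54 = a4
03 ^ 5a = 59
77 ^ 40 = 37
24 ^ 35 = 11
7a ^ c7 = bd
57 ^ 78 = 2f
a0 ^ ce = 6e
b9 ^ 31 = 88
68 ^ 8d = e5
da ^ 79 = a3
01 ^ df = de

10111010 10100100 01011001 00110111 00010001 10111101 00101111 01101110 10001000 11100101 10100011 11011110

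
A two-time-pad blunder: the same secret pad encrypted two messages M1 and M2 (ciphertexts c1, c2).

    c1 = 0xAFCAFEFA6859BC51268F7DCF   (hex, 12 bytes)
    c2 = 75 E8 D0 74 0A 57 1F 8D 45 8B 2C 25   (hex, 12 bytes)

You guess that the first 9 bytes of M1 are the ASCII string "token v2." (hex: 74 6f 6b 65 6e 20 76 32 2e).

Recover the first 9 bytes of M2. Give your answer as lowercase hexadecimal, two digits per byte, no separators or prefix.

ae4d45eb0c2ed5ee4d

First, c1 ⊕ c2 = (M1 ⊕ K) ⊕ (M2 ⊕ K) = M1 ⊕ M2, so the key drops out. Then M2 = (M1 ⊕ M2) ⊕ M1 over the first 9 bytes.
byte 0: (af xor 75) xor 74 = da xor 74 = ae
byte 1: (ca xor e8) xor 6f = 22 xor 6f = 4d
byte 2: (fe xor d0) xor 6b = 2e xor 6b = 45
byte 3: (fa xor 74) xor 65 = 8e xor 65 = eb
byte 4: (68 xor 0a) xor 6e = 62 xor 6e = 0c
byte 5: (59 xor 57) xor 20 = 0e xor 20 = 2e
byte 6: (bc xor 1f) xor 76 = a3 xor 76 = d5
byte 7: (51 xor 8d) xor 32 = dc xor 32 = ee
byte 8: (26 xor 45) xor 2e = 63 xor 2e = 4d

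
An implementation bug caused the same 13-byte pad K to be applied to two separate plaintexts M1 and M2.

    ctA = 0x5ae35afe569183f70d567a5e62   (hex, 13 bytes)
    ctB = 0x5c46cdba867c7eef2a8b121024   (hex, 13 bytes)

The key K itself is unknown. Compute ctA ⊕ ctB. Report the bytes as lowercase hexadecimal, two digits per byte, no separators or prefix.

06a59744d0edfd1827dd684e46

ctA ⊕ ctB = (M1 ⊕ K) ⊕ (M2 ⊕ K) = M1 ⊕ M2 — the shared key cancels under XOR.
01011010 xor 01011100 = 00000110
11100011 xor 01000110 = 10100101
01011010 xor 11001101 = 10010111
11111110 xor 10111010 = 01000100
01010110 xor 10000110 = 11010000
10010001 xor 01111100 = 11101101
10000011 xor 01111110 = 11111101
11110111 xor 11101111 = 00011000
00001101 xor 00101010 = 00100111
01010110 xor 10001011 = 11011101
01111010 xor 00010010 = 01101000
01011110 xor 00010000 = 01001110
01100010 xor 00100100 = 01000110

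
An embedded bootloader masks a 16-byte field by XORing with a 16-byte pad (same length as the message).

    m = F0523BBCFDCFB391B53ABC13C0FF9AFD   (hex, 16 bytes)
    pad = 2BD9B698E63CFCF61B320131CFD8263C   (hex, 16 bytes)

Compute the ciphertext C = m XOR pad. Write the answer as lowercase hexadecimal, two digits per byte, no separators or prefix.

db8b8d241bf34f67ae08bd220f27bcc1

XOR is its own inverse, so applying the key byte-wise gives the result directly.
11110000 xor 00101011 = 11011011
01010010 xor 11011001 = 10001011
00111011 xor 10110110 = 10001101
10111100 xor 10011000 = 00100100
11111101 xor 11100110 = 00011011
11001111 xor 00111100 = 11110011
10110011 xor 11111100 = 01001111
10010001 xor 11110110 = 01100111
10110101 xor 00011011 = 10101110
00111010 xor 00110010 = 00001000
10111100 xor 00000001 = 10111101
00010011 xor 00110001 = 00100010
11000000 xor 11001111 = 00001111
11111111 xor 11011000 = 00100111
10011010 xor 00100110 = 10111100
11111101 xor 00111100 = 11000001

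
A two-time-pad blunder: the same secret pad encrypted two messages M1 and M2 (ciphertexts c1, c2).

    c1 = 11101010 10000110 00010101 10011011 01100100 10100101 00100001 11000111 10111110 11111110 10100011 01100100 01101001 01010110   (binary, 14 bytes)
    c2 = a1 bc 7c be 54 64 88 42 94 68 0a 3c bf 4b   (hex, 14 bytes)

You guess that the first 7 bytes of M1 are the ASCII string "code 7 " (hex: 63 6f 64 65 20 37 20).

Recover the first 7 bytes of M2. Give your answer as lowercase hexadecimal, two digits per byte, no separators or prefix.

First, c1 ⊕ c2 = (M1 ⊕ K) ⊕ (M2 ⊕ K) = M1 ⊕ M2, so the key drops out. Then M2 = (M1 ⊕ M2) ⊕ M1 over the first 7 bytes.
byte 0: (ea ⊕ a1) ⊕ 63 = 4b ⊕ 63 = 28
byte 1: (86 ⊕ bc) ⊕ 6f = 3a ⊕ 6f = 55
byte 2: (15 ⊕ 7c) ⊕ 64 = 69 ⊕ 64 = 0d
byte 3: (9b ⊕ be) ⊕ 65 = 25 ⊕ 65 = 40
byte 4: (64 ⊕ 54) ⊕ 20 = 30 ⊕ 20 = 10
byte 5: (a5 ⊕ 64) ⊕ 37 = c1 ⊕ 37 = f6
byte 6: (21 ⊕ 88) ⊕ 20 = a9 ⊕ 20 = 89

28550d4010f689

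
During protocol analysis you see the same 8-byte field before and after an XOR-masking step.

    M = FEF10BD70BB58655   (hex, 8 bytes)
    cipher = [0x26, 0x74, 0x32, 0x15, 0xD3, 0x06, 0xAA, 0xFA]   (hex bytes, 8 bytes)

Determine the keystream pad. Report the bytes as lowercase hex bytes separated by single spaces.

d8 85 39 c2 d8 b3 2c af

Since cipher = M ⊕ pad, XORing both sides with M gives pad = M ⊕ cipher.
fe XOR 26 = d8
f1 XOR 74 = 85
0b XOR 32 = 39
d7 XOR 15 = c2
0b XOR d3 = d8
b5 XOR 06 = b3
86 XOR aa = 2c
55 XOR fa = af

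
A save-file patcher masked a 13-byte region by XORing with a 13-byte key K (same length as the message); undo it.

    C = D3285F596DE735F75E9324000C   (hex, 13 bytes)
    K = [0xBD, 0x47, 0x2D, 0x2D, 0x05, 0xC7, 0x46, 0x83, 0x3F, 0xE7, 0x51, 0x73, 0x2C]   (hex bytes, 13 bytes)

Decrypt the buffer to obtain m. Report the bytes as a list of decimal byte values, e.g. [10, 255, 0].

d3 ⊕ bd = 6e
28 ⊕ 47 = 6f
5f ⊕ 2d = 72
59 ⊕ 2d = 74
6d ⊕ 05 = 68
e7 ⊕ c7 = 20
35 ⊕ 46 = 73
f7 ⊕ 83 = 74
5e ⊕ 3f = 61
93 ⊕ e7 = 74
24 ⊕ 51 = 75
00 ⊕ 73 = 73
0c ⊕ 2c = 20

[110, 111, 114, 116, 104, 32, 115, 116, 97, 116, 117, 115, 32]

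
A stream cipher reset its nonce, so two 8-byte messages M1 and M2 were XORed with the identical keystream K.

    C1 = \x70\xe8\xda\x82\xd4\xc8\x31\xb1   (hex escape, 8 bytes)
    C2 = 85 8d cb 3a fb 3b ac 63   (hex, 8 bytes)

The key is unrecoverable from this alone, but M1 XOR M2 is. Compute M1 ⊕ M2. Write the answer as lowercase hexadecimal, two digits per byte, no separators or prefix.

C1 ⊕ C2 = (M1 ⊕ K) ⊕ (M2 ⊕ K) = M1 ⊕ M2 — the shared key cancels under XOR.
byte 0: 112 xor 133 = 245
byte 1: 232 xor 141 = 101
byte 2: 218 xor 203 =  17
byte 3: 130 xor  58 = 184
byte 4: 212 xor 251 =  47
byte 5: 200 xor  59 = 243
byte 6:  49 xor 172 = 157
byte 7: 177 xor  99 = 210

f56511b82ff39dd2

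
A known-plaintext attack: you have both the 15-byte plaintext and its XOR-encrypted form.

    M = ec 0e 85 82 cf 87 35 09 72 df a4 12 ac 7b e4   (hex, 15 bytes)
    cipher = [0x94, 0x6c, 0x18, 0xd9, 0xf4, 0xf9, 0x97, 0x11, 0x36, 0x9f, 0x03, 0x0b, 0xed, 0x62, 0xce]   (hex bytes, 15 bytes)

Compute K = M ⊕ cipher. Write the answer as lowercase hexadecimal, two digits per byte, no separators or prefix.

Since cipher = M ⊕ K, XORing both sides with M gives K = M ⊕ cipher.
byte 0: ec ^ 94 = 78
byte 1: 0e ^ 6c = 62
byte 2: 85 ^ 18 = 9d
byte 3: 82 ^ d9 = 5b
byte 4: cf ^ f4 = 3b
byte 5: 87 ^ f9 = 7e
byte 6: 35 ^ 97 = a2
byte 7: 09 ^ 11 = 18
byte 8: 72 ^ 36 = 44
byte 9: df ^ 9f = 40
byte 10: a4 ^ 03 = a7
byte 11: 12 ^ 0b = 19
byte 12: ac ^ ed = 41
byte 13: 7b ^ 62 = 19
byte 14: e4 ^ ce = 2a

78629d5b3b7ea2184440a71941192a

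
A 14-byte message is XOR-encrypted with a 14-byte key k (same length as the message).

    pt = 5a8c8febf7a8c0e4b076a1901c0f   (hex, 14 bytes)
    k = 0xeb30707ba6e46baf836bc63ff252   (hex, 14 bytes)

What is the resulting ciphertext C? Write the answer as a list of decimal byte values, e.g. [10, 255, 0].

[177, 188, 255, 144, 81, 76, 171, 75, 51, 29, 103, 175, 238, 93]

01011010 ^ 11101011 = 10110001
10001100 ^ 00110000 = 10111100
10001111 ^ 01110000 = 11111111
11101011 ^ 01111011 = 10010000
11110111 ^ 10100110 = 01010001
10101000 ^ 11100100 = 01001100
11000000 ^ 01101011 = 10101011
11100100 ^ 10101111 = 01001011
10110000 ^ 10000011 = 00110011
01110110 ^ 01101011 = 00011101
10100001 ^ 11000110 = 01100111
10010000 ^ 00111111 = 10101111
00011100 ^ 11110010 = 11101110
00001111 ^ 01010010 = 01011101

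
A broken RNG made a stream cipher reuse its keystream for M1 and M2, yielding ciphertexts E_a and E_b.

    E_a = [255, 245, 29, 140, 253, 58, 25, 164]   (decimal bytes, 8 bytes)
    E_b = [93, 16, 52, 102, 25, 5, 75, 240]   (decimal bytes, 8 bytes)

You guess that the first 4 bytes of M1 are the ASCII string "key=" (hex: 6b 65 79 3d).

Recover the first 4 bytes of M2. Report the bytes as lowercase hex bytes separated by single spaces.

First, E_a ⊕ E_b = (M1 ⊕ K) ⊕ (M2 ⊕ K) = M1 ⊕ M2, so the key drops out. Then M2 = (M1 ⊕ M2) ⊕ M1 over the first 4 bytes.
byte 0: (ff ^ 5d) ^ 6b = a2 ^ 6b = c9
byte 1: (f5 ^ 10) ^ 65 = e5 ^ 65 = 80
byte 2: (1d ^ 34) ^ 79 = 29 ^ 79 = 50
byte 3: (8c ^ 66) ^ 3d = ea ^ 3d = d7

c9 80 50 d7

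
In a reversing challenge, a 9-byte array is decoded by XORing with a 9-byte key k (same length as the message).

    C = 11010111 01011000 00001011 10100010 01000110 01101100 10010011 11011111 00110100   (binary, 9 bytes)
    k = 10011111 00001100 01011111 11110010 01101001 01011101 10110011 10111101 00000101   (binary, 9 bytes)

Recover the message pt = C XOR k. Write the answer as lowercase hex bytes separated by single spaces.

48 54 54 50 2f 31 20 62 31

215 XOR 159 =  72
 88 XOR  12 =  84
 11 XOR  95 =  84
162 XOR 242 =  80
 70 XOR 105 =  47
108 XOR  93 =  49
147 XOR 179 =  32
223 XOR 189 =  98
 52 XOR   5 =  49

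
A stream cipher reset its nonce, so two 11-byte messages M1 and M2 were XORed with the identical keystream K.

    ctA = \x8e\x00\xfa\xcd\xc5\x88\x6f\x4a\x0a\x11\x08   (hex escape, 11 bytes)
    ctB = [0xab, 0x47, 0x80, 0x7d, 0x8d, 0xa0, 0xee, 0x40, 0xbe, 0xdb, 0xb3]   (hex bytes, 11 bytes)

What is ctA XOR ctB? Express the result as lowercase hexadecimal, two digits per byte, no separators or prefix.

ctA ⊕ ctB = (M1 ⊕ K) ⊕ (M2 ⊕ K) = M1 ⊕ M2 — the shared key cancels under XOR.
byte 0: 10001110 ^ 10101011 = 00100101
byte 1: 00000000 ^ 01000111 = 01000111
byte 2: 11111010 ^ 10000000 = 01111010
byte 3: 11001101 ^ 01111101 = 10110000
byte 4: 11000101 ^ 10001101 = 01001000
byte 5: 10001000 ^ 10100000 = 00101000
byte 6: 01101111 ^ 11101110 = 10000001
byte 7: 01001010 ^ 01000000 = 00001010
byte 8: 00001010 ^ 10111110 = 10110100
byte 9: 00010001 ^ 11011011 = 11001010
byte 10: 00001000 ^ 10110011 = 10111011

25477ab04828810ab4cabb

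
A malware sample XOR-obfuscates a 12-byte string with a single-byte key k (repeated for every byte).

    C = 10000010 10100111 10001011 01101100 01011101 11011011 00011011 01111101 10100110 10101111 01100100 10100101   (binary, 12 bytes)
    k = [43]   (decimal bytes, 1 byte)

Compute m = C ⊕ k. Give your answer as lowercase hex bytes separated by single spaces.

The 1-byte key repeats, so the effective keystream is 2b 2b 2b 2b 2b 2b 2b 2b 2b 2b 2b 2b.
byte 0: 82 xor 2b = a9
byte 1: a7 xor 2b = 8c
byte 2: 8b xor 2b = a0
byte 3: 6c xor 2b = 47
byte 4: 5d xor 2b = 76
byte 5: db xor 2b = f0
byte 6: 1b xor 2b = 30
byte 7: 7d xor 2b = 56
byte 8: a6 xor 2b = 8d
byte 9: af xor 2b = 84
byte 10: 64 xor 2b = 4f
byte 11: a5 xor 2b = 8e

a9 8c a0 47 76 f0 30 56 8d 84 4f 8e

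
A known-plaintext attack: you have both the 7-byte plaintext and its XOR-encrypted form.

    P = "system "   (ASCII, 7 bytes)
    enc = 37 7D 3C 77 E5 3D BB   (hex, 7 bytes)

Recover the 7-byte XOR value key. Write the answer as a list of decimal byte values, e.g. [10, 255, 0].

Since enc = P ⊕ key, XORing both sides with P gives key = P ⊕ enc.
73 ^ 37 = 44
79 ^ 7d = 04
73 ^ 3c = 4f
74 ^ 77 = 03
65 ^ e5 = 80
6d ^ 3d = 50
20 ^ bb = 9b

[68, 4, 79, 3, 128, 80, 155]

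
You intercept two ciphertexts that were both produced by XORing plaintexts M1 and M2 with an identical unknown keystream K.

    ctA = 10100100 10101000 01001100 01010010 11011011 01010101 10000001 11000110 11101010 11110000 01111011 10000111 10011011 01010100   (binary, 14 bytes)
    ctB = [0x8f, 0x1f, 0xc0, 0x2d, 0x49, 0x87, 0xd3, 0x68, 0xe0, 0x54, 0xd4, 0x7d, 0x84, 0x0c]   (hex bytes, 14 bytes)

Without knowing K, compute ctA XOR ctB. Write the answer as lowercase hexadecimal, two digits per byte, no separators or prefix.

ctA ⊕ ctB = (M1 ⊕ K) ⊕ (M2 ⊕ K) = M1 ⊕ M2 — the shared key cancels under XOR.
a4 xor 8f = 2b
a8 xor 1f = b7
4c xor c0 = 8c
52 xor 2d = 7f
db xor 49 = 92
55 xor 87 = d2
81 xor d3 = 52
c6 xor 68 = ae
ea xor e0 = 0a
f0 xor 54 = a4
7b xor d4 = af
87 xor 7d = fa
9b xor 84 = 1f
54 xor 0c = 58

2bb78c7f92d252ae0aa4affa1f58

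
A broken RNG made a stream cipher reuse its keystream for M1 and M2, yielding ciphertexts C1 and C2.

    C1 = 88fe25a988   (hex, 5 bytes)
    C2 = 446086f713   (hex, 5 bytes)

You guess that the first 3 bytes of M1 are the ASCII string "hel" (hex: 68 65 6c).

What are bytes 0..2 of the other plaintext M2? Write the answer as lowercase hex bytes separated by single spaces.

a4 fb cf

First, C1 ⊕ C2 = (M1 ⊕ K) ⊕ (M2 ⊕ K) = M1 ⊕ M2, so the key drops out. Then M2 = (M1 ⊕ M2) ⊕ M1 over the first 3 bytes.
byte 0: (88 XOR 44) XOR 68 = cc XOR 68 = a4
byte 1: (fe XOR 60) XOR 65 = 9e XOR 65 = fb
byte 2: (25 XOR 86) XOR 6c = a3 XOR 6c = cf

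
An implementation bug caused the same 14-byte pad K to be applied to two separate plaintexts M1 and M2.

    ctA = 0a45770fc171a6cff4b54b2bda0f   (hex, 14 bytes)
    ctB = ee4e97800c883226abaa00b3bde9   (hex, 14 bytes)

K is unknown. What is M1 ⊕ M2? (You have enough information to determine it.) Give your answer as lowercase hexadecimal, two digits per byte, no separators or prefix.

e40be08fcdf994e95f1f4b9867e6

ctA ⊕ ctB = (M1 ⊕ K) ⊕ (M2 ⊕ K) = M1 ⊕ M2 — the shared key cancels under XOR.
byte 0: 00001010 XOR 11101110 = 11100100
byte 1: 01000101 XOR 01001110 = 00001011
byte 2: 01110111 XOR 10010111 = 11100000
byte 3: 00001111 XOR 10000000 = 10001111
byte 4: 11000001 XOR 00001100 = 11001101
byte 5: 01110001 XOR 10001000 = 11111001
byte 6: 10100110 XOR 00110010 = 10010100
byte 7: 11001111 XOR 00100110 = 11101001
byte 8: 11110100 XOR 10101011 = 01011111
byte 9: 10110101 XOR 10101010 = 00011111
byte 10: 01001011 XOR 00000000 = 01001011
byte 11: 00101011 XOR 10110011 = 10011000
byte 12: 11011010 XOR 10111101 = 01100111
byte 13: 00001111 XOR 11101001 = 11100110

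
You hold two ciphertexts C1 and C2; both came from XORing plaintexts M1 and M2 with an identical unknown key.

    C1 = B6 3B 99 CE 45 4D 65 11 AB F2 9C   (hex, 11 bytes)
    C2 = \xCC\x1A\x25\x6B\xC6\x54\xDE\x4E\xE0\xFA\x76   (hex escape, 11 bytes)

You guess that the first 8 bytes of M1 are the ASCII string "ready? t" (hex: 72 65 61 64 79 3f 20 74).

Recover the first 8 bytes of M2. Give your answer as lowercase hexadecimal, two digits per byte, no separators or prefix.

First, C1 ⊕ C2 = (M1 ⊕ K) ⊕ (M2 ⊕ K) = M1 ⊕ M2, so the key drops out. Then M2 = (M1 ⊕ M2) ⊕ M1 over the first 8 bytes.
byte 0: (b6 ^ cc) ^ 72 = 7a ^ 72 = 08
byte 1: (3b ^ 1a) ^ 65 = 21 ^ 65 = 44
byte 2: (99 ^ 25) ^ 61 = bc ^ 61 = dd
byte 3: (ce ^ 6b) ^ 64 = a5 ^ 64 = c1
byte 4: (45 ^ c6) ^ 79 = 83 ^ 79 = fa
byte 5: (4d ^ 54) ^ 3f = 19 ^ 3f = 26
byte 6: (65 ^ de) ^ 20 = bb ^ 20 = 9b
byte 7: (11 ^ 4e) ^ 74 = 5f ^ 74 = 2b

0844ddc1fa269b2b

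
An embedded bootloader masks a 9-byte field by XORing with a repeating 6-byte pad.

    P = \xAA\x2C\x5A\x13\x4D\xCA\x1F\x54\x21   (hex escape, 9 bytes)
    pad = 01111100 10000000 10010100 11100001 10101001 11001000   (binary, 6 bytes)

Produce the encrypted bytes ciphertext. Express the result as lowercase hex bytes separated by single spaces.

d6 ac ce f2 e4 02 63 d4 b5

The 6-byte key repeats, so the effective keystream is 7c 80 94 e1 a9 c8 7c 80 94.
byte 0: 170 xor 124 = 214
byte 1:  44 xor 128 = 172
byte 2:  90 xor 148 = 206
byte 3:  19 xor 225 = 242
byte 4:  77 xor 169 = 228
byte 5: 202 xor 200 =   2
byte 6:  31 xor 124 =  99
byte 7:  84 xor 128 = 212
byte 8:  33 xor 148 = 181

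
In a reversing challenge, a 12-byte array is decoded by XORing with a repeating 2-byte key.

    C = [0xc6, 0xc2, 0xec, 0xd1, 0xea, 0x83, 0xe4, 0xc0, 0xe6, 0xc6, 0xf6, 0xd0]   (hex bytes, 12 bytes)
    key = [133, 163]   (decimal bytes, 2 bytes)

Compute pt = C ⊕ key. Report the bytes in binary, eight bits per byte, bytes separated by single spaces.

01000011 01100001 01101001 01110010 01101111 00100000 01100001 01100011 01100011 01100101 01110011 01110011

The 2-byte key repeats, so the effective keystream is 85 a3 85 a3 85 a3 85 a3 85 a3 85 a3.
byte 0: 11000110 ⊕ 10000101 = 01000011
byte 1: 11000010 ⊕ 10100011 = 01100001
byte 2: 11101100 ⊕ 10000101 = 01101001
byte 3: 11010001 ⊕ 10100011 = 01110010
byte 4: 11101010 ⊕ 10000101 = 01101111
byte 5: 10000011 ⊕ 10100011 = 00100000
byte 6: 11100100 ⊕ 10000101 = 01100001
byte 7: 11000000 ⊕ 10100011 = 01100011
byte 8: 11100110 ⊕ 10000101 = 01100011
byte 9: 11000110 ⊕ 10100011 = 01100101
byte 10: 11110110 ⊕ 10000101 = 01110011
byte 11: 11010000 ⊕ 10100011 = 01110011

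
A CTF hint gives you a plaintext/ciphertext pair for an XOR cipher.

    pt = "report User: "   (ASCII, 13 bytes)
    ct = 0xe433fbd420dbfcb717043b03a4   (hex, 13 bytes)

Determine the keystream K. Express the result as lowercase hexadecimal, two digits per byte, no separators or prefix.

Since ct = pt ⊕ K, XORing both sides with pt gives K = pt ⊕ ct.
byte 0: 114 xor 228 = 150
byte 1: 101 xor  51 =  86
byte 2: 112 xor 251 = 139
byte 3: 111 xor 212 = 187
byte 4: 114 xor  32 =  82
byte 5: 116 xor 219 = 175
byte 6:  32 xor 252 = 220
byte 7:  85 xor 183 = 226
byte 8: 115 xor  23 = 100
byte 9: 101 xor   4 =  97
byte 10: 114 xor  59 =  73
byte 11:  58 xor   3 =  57
byte 12:  32 xor 164 = 132

96568bbb52afdce26461493984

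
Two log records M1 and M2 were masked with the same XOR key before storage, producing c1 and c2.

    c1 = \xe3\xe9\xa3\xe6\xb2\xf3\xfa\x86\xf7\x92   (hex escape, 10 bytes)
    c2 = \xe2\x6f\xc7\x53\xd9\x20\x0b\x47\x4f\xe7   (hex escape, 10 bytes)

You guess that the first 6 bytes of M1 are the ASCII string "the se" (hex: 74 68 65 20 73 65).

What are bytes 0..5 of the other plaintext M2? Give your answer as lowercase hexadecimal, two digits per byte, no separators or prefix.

75ee019518b6

First, c1 ⊕ c2 = (M1 ⊕ K) ⊕ (M2 ⊕ K) = M1 ⊕ M2, so the key drops out. Then M2 = (M1 ⊕ M2) ⊕ M1 over the first 6 bytes.
byte 0: (e3 ^ e2) ^ 74 = 01 ^ 74 = 75
byte 1: (e9 ^ 6f) ^ 68 = 86 ^ 68 = ee
byte 2: (a3 ^ c7) ^ 65 = 64 ^ 65 = 01
byte 3: (e6 ^ 53) ^ 20 = b5 ^ 20 = 95
byte 4: (b2 ^ d9) ^ 73 = 6b ^ 73 = 18
byte 5: (f3 ^ 20) ^ 65 = d3 ^ 65 = b6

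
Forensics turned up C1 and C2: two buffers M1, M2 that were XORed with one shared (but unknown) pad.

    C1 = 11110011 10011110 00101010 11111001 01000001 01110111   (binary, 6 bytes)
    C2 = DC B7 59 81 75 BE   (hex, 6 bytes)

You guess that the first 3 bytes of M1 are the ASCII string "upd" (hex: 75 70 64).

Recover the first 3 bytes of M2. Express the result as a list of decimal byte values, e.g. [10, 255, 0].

First, C1 ⊕ C2 = (M1 ⊕ K) ⊕ (M2 ⊕ K) = M1 ⊕ M2, so the key drops out. Then M2 = (M1 ⊕ M2) ⊕ M1 over the first 3 bytes.
byte 0: (f3 XOR dc) XOR 75 = 2f XOR 75 = 5a
byte 1: (9e XOR b7) XOR 70 = 29 XOR 70 = 59
byte 2: (2a XOR 59) XOR 64 = 73 XOR 64 = 17

[90, 89, 23]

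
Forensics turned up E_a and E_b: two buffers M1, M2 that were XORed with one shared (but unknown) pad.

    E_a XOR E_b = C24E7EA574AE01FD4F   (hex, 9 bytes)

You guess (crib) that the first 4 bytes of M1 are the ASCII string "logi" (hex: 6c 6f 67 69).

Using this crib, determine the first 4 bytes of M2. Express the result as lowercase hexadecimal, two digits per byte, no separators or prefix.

ae2119cc

Since E_a ⊕ E_b = M1 ⊕ M2, XORing with the guessed M1 bytes yields the corresponding M2 bytes: M2 = (E_a ⊕ E_b) ⊕ M1.
c2 xor 6c = ae
4e xor 6f = 21
7e xor 67 = 19
a5 xor 69 = cc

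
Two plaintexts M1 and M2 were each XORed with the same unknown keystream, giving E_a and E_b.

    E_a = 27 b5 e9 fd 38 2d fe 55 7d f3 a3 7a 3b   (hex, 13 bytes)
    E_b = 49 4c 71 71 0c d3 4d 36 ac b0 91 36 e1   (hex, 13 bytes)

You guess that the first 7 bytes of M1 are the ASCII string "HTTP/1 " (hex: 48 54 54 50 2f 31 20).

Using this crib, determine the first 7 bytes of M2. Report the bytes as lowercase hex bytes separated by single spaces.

26 ad cc dc 1b cf 93

First, E_a ⊕ E_b = (M1 ⊕ K) ⊕ (M2 ⊕ K) = M1 ⊕ M2, so the key drops out. Then M2 = (M1 ⊕ M2) ⊕ M1 over the first 7 bytes.
byte 0: (27 XOR 49) XOR 48 = 6e XOR 48 = 26
byte 1: (b5 XOR 4c) XOR 54 = f9 XOR 54 = ad
byte 2: (e9 XOR 71) XOR 54 = 98 XOR 54 = cc
byte 3: (fd XOR 71) XOR 50 = 8c XOR 50 = dc
byte 4: (38 XOR 0c) XOR 2f = 34 XOR 2f = 1b
byte 5: (2d XOR d3) XOR 31 = fe XOR 31 = cf
byte 6: (fe XOR 4d) XOR 20 = b3 XOR 20 = 93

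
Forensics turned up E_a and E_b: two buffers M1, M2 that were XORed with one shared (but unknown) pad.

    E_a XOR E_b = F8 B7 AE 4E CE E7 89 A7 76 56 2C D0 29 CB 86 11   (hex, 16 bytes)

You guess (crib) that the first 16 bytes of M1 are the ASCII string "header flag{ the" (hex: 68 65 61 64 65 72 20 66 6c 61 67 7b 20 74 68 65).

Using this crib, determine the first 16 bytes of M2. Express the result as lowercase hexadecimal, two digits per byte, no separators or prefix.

Since E_a ⊕ E_b = M1 ⊕ M2, XORing with the guessed M1 bytes yields the corresponding M2 bytes: M2 = (E_a ⊕ E_b) ⊕ M1.
f8 ^ 68 = 90
b7 ^ 65 = d2
ae ^ 61 = cf
4e ^ 64 = 2a
ce ^ 65 = ab
e7 ^ 72 = 95
89 ^ 20 = a9
a7 ^ 66 = c1
76 ^ 6c = 1a
56 ^ 61 = 37
2c ^ 67 = 4b
d0 ^ 7b = ab
29 ^ 20 = 09
cb ^ 74 = bf
86 ^ 68 = ee
11 ^ 65 = 74

90d2cf2aab95a9c11a374bab09bfee74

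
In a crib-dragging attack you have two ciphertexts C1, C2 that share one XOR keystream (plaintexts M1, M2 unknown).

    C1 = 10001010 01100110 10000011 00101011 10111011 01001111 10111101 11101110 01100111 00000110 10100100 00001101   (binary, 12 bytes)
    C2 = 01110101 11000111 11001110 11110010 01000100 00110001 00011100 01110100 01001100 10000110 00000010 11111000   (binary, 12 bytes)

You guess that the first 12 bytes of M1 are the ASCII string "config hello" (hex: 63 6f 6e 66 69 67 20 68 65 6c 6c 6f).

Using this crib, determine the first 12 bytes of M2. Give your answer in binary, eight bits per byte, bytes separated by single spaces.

10011100 11001110 00100011 10111111 10010110 00011001 10000001 11110010 01001110 11101100 11001010 10011010

First, C1 ⊕ C2 = (M1 ⊕ K) ⊕ (M2 ⊕ K) = M1 ⊕ M2, so the key drops out. Then M2 = (M1 ⊕ M2) ⊕ M1 over the first 12 bytes.
byte 0: (8a ^ 75) ^ 63 = ff ^ 63 = 9c
byte 1: (66 ^ c7) ^ 6f = a1 ^ 6f = ce
byte 2: (83 ^ ce) ^ 6e = 4d ^ 6e = 23
byte 3: (2b ^ f2) ^ 66 = d9 ^ 66 = bf
byte 4: (bb ^ 44) ^ 69 = ff ^ 69 = 96
byte 5: (4f ^ 31) ^ 67 = 7e ^ 67 = 19
byte 6: (bd ^ 1c) ^ 20 = a1 ^ 20 = 81
byte 7: (ee ^ 74) ^ 68 = 9a ^ 68 = f2
byte 8: (67 ^ 4c) ^ 65 = 2b ^ 65 = 4e
byte 9: (06 ^ 86) ^ 6c = 80 ^ 6c = ec
byte 10: (a4 ^ 02) ^ 6c = a6 ^ 6c = ca
byte 11: (0d ^ f8) ^ 6f = f5 ^ 6f = 9a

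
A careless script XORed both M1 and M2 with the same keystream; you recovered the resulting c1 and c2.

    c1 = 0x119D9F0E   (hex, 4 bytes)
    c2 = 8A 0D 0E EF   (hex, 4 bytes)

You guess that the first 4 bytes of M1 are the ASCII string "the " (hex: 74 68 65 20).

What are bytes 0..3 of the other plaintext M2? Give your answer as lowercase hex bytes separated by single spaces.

First, c1 ⊕ c2 = (M1 ⊕ K) ⊕ (M2 ⊕ K) = M1 ⊕ M2, so the key drops out. Then M2 = (M1 ⊕ M2) ⊕ M1 over the first 4 bytes.
byte 0: (11 ^ 8a) ^ 74 = 9b ^ 74 = ef
byte 1: (9d ^ 0d) ^ 68 = 90 ^ 68 = f8
byte 2: (9f ^ 0e) ^ 65 = 91 ^ 65 = f4
byte 3: (0e ^ ef) ^ 20 = e1 ^ 20 = c1

ef f8 f4 c1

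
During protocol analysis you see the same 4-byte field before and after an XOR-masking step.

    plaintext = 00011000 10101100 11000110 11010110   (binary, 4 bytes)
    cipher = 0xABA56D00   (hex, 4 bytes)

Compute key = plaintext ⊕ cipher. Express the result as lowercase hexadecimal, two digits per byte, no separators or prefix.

Since cipher = plaintext ⊕ key, XORing both sides with plaintext gives key = plaintext ⊕ cipher.
 24 ⊕ 171 = 179
172 ⊕ 165 =   9
198 ⊕ 109 = 171
214 ⊕   0 = 214

b309abd6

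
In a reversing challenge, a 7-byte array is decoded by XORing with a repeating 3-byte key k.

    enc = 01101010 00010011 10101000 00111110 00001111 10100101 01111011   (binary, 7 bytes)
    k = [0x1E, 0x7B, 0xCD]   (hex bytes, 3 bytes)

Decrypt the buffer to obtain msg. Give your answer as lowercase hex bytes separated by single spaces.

74 68 65 20 74 68 65

The 3-byte key repeats, so the effective keystream is 1e 7b cd 1e 7b cd 1e.
byte 0: 6a ^ 1e = 74
byte 1: 13 ^ 7b = 68
byte 2: a8 ^ cd = 65
byte 3: 3e ^ 1e = 20
byte 4: 0f ^ 7b = 74
byte 5: a5 ^ cd = 68
byte 6: 7b ^ 1e = 65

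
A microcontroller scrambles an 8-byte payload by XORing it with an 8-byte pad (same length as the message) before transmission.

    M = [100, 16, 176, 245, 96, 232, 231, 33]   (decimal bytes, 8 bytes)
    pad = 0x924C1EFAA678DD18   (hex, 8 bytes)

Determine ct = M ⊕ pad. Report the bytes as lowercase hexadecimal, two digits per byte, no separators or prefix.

100 ^ 146 = 246
 16 ^  76 =  92
176 ^  30 = 174
245 ^ 250 =  15
 96 ^ 166 = 198
232 ^ 120 = 144
231 ^ 221 =  58
 33 ^  24 =  57

f65cae0fc6903a39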